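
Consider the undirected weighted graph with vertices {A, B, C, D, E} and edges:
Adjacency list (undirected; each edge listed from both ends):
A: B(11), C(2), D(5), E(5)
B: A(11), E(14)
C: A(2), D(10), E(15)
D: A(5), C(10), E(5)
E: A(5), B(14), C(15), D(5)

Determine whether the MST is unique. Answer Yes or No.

Sort edges by weight, then run Kruskal:
A–C (2): add. Components now {A,C} {B} {D} {E}
A–D (5): add. Components now {A,C,D} {B} {E}
A–E (5): add. Components now {A,C,D,E} {B}
D–E (5): skip — D and E already connected.
C–D (10): skip — C and D already connected.
A–B (11): add. Components now {A,B,C,D,E}
Non-tree edge D–E has weight 5, equal to the heaviest edge on its tree cycle — swapping gives another MST of the same weight. Not unique.

No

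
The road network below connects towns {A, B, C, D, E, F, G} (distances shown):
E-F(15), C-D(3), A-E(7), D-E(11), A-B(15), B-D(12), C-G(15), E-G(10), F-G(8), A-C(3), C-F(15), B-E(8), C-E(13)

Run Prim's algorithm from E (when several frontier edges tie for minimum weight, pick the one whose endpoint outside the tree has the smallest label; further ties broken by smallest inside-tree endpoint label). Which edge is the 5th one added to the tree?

E-G

Prim's algorithm from E:
Step 1: cheapest edge leaving the tree is A-E (7); add A.
Step 2: cheapest edge leaving the tree is A-C (3); add C.
Step 3: cheapest edge leaving the tree is C-D (3); add D.
Step 4: cheapest edge leaving the tree is B-E (8); add B.
Step 5: cheapest edge leaving the tree is E-G (10); add G.
Step 6: cheapest edge leaving the tree is F-G (8); add F.
The 5th edge added is E-G.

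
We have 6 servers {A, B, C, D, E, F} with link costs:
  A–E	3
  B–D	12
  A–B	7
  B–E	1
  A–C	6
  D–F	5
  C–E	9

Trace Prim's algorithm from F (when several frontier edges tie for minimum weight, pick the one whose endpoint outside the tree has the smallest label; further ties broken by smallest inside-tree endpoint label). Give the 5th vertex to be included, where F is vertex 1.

Grow the tree from F using Prim:
Step 1: frontier [D–F 5] → take D–F (5); add D.
Step 2: frontier [B–D 12] → take B–D (12); add B.
Step 3: frontier [B–E 1, A–B 7] → take B–E (1); add E.
Step 4: frontier [A–B 7, A–E 3, C–E 9] → take A–E (3); add A.
Step 5: frontier [A–C 6, C–E 9] → take A–C (6); add C.
Vertex order: F, D, B, E, A, C. The 5th vertex is A.

A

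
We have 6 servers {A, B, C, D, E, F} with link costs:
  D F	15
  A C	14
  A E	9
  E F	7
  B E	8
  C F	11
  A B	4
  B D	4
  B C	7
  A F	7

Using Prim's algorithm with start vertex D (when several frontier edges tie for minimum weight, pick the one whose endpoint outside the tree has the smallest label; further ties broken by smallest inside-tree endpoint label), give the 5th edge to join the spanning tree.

E-F

Prim, starting at D.
Step 1: cheapest edge leaving the tree is B D (4); add B.
Step 2: cheapest edge leaving the tree is A B (4); add A.
Step 3: cheapest edge leaving the tree is B C (7); add C.
Step 4: cheapest edge leaving the tree is A F (7); add F.
Step 5: cheapest edge leaving the tree is E F (7); add E.
The 5th edge added is E F.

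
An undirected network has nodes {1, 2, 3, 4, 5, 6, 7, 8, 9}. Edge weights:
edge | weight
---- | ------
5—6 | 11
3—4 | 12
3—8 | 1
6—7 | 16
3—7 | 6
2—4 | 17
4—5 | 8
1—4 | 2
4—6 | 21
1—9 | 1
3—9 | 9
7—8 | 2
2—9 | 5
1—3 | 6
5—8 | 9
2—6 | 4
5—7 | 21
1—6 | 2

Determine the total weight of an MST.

26

Kruskal: consider edges lightest-first.
1—9 (1): add — endpoints in different components.
3—8 (1): add — endpoints in different components.
1—4 (2): add — endpoints in different components.
1—6 (2): add — endpoints in different components.
7—8 (2): add — endpoints in different components.
2—6 (4): add — endpoints in different components.
2—9 (5): skip — 2 and 9 already connected.
1—3 (6): add — endpoints in different components.
3—7 (6): skip — 3 and 7 already connected.
4—5 (8): add — endpoints in different components.
MST edges: 1—9, 3—8, 1—4, 1—6, 7—8, 2—6, 1—3, 4—5; total weight 1+1+2+2+2+4+6+8 = 26.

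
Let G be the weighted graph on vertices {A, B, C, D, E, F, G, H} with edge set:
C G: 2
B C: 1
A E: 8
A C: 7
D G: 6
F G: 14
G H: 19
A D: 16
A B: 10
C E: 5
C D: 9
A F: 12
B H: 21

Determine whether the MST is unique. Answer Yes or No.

Yes

Kruskal: consider edges lightest-first.
B C (1): add — endpoints in different components.
C G (2): add — endpoints in different components.
C E (5): add — endpoints in different components.
D G (6): add — endpoints in different components.
A C (7): add — endpoints in different components.
A E (8): skip — A and E already connected.
C D (9): skip — C and D already connected.
A B (10): skip — A and B already connected.
A F (12): add — endpoints in different components.
F G (14): skip — F and G already connected.
A D (16): skip — A and D already connected.
G H (19): add — endpoints in different components.
Every non-tree edge has weight strictly greater than the heaviest edge on the tree path between its endpoints, so the MST is unique.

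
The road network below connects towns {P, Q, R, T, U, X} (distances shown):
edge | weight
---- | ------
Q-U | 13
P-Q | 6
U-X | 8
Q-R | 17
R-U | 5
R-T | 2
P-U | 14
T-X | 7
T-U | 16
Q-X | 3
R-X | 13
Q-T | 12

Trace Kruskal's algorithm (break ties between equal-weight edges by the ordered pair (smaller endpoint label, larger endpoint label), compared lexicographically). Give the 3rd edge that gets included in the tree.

R-U

Kruskal: consider edges lightest-first.
R-T (2): add — endpoints in different components.
Q-X (3): add — endpoints in different components.
R-U (5): add — endpoints in different components.
P-Q (6): add — endpoints in different components.
T-X (7): add — endpoints in different components.
The 3rd edge added is R-U.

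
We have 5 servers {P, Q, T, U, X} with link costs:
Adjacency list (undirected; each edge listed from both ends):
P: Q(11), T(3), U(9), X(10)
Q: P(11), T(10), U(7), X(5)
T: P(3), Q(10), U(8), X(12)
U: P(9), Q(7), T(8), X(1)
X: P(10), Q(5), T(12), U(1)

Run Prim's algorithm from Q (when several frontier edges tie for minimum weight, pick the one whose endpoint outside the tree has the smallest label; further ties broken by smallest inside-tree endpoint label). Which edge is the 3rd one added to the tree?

Grow the tree from Q using Prim:
Step 1: cheapest edge leaving the tree is Q—X (5); add X.
Step 2: cheapest edge leaving the tree is U—X (1); add U.
Step 3: cheapest edge leaving the tree is T—U (8); add T.
Step 4: cheapest edge leaving the tree is P—T (3); add P.
The 3rd edge added is T—U.

T-U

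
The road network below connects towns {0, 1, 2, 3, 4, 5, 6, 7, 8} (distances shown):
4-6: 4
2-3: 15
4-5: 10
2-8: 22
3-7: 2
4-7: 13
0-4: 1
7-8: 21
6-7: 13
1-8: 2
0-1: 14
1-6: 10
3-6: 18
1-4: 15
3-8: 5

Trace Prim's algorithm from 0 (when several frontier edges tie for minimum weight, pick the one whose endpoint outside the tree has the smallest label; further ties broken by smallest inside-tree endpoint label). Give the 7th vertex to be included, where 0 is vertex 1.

7

Prim's algorithm from 0:
Step 1: cheapest edge leaving the tree is 0-4 (1); add 4.
Step 2: cheapest edge leaving the tree is 4-6 (4); add 6.
Step 3: cheapest edge leaving the tree is 1-6 (10); add 1.
Step 4: cheapest edge leaving the tree is 1-8 (2); add 8.
Step 5: cheapest edge leaving the tree is 3-8 (5); add 3.
Step 6: cheapest edge leaving the tree is 3-7 (2); add 7.
Step 7: cheapest edge leaving the tree is 4-5 (10); add 5.
Step 8: cheapest edge leaving the tree is 2-3 (15); add 2.
Vertex order: 0, 4, 6, 1, 8, 3, 7, 5, 2. The 7th vertex is 7.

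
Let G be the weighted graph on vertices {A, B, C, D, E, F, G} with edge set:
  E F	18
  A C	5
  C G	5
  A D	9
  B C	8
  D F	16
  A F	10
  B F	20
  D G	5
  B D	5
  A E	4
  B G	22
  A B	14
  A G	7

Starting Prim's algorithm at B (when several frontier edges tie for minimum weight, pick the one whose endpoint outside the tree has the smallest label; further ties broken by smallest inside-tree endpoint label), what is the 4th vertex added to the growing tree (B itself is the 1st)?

Prim's algorithm from B:
Step 1: frontier [B D 5, B C 8, A B 14, B F 20, B G 22] → take B D (5); add D.
Step 2: frontier [B C 8, A B 14, B F 20, B G 22, D G 5, A D 9, D F 16] → take D G (5); add G.
Step 3: frontier [B C 8, A B 14, B F 20, A D 9, D F 16, C G 5, A G 7] → take C G (5); add C.
Step 4: frontier [A B 14, B F 20, A C 5, A D 9, D F 16, A G 7] → take A C (5); add A.
Step 5: frontier [A E 4, A F 10, B F 20, D F 16] → take A E (4); add E.
Step 6: frontier [A F 10, B F 20, D F 16, E F 18] → take A F (10); add F.
Vertex order: B, D, G, C, A, E, F. The 4th vertex is C.

C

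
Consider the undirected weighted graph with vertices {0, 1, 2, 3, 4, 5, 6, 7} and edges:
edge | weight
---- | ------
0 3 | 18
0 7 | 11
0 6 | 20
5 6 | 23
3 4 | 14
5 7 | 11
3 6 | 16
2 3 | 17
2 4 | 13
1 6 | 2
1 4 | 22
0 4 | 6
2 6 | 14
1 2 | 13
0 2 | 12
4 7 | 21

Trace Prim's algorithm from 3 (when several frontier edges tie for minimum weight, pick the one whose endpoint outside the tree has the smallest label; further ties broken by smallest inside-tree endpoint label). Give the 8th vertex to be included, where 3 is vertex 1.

Prim, starting at 3.
Step 1: cheapest edge leaving the tree is 3 4 (14); add 4.
Step 2: cheapest edge leaving the tree is 0 4 (6); add 0.
Step 3: cheapest edge leaving the tree is 0 7 (11); add 7.
Step 4: cheapest edge leaving the tree is 5 7 (11); add 5.
Step 5: cheapest edge leaving the tree is 0 2 (12); add 2.
Step 6: cheapest edge leaving the tree is 1 2 (13); add 1.
Step 7: cheapest edge leaving the tree is 1 6 (2); add 6.
Vertex order: 3, 4, 0, 7, 5, 2, 1, 6. The 8th vertex is 6.

6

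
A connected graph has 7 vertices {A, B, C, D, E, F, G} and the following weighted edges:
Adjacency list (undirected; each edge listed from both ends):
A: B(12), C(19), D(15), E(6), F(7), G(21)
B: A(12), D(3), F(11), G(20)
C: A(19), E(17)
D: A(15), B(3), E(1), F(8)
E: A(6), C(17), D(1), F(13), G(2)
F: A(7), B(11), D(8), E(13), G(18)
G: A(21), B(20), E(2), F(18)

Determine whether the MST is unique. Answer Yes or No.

Kruskal's algorithm — process edges by increasing weight (ties by edge label):
D–E (1): add. Components now {A} {B} {C} {D,E} {F} {G}
E–G (2): add. Components now {A} {B} {C} {D,E,G} {F}
B–D (3): add. Components now {A} {B,D,E,G} {C} {F}
A–E (6): add. Components now {A,B,D,E,G} {C} {F}
A–F (7): add. Components now {A,B,D,E,F,G} {C}
D–F (8): skip — D and F already connected.
B–F (11): skip — B and F already connected.
A–B (12): skip — A and B already connected.
E–F (13): skip — E and F already connected.
A–D (15): skip — A and D already connected.
C–E (17): add. Components now {A,B,C,D,E,F,G}
Every non-tree edge has weight strictly greater than the heaviest edge on the tree path between its endpoints, so the MST is unique.

Yes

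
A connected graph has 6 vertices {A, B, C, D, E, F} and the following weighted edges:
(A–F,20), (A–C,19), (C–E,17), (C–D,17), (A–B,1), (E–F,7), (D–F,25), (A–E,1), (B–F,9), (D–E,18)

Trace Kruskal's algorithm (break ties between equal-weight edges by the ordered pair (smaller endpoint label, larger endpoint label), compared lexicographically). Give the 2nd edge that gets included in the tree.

A-E

Sort edges by weight, then run Kruskal:
A–B (1): add — endpoints in different components.
A–E (1): add — endpoints in different components.
E–F (7): add — endpoints in different components.
B–F (9): skip — B and F already connected.
C–D (17): add — endpoints in different components.
C–E (17): add — endpoints in different components.
The 2nd edge added is A–E.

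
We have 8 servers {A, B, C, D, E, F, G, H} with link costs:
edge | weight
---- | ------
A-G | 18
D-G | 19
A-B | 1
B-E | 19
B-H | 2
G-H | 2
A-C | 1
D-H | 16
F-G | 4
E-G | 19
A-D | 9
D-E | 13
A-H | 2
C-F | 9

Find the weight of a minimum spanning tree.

Kruskal's algorithm — process edges by increasing weight (ties by edge label):
A-B (1): add — endpoints in different components.
A-C (1): add — endpoints in different components.
A-H (2): add — endpoints in different components.
B-H (2): skip — B and H already connected.
G-H (2): add — endpoints in different components.
F-G (4): add — endpoints in different components.
A-D (9): add — endpoints in different components.
C-F (9): skip — C and F already connected.
D-E (13): add — endpoints in different components.
MST edges: A-B, A-C, A-H, G-H, F-G, A-D, D-E; total weight 1+1+2+2+4+9+13 = 32.

32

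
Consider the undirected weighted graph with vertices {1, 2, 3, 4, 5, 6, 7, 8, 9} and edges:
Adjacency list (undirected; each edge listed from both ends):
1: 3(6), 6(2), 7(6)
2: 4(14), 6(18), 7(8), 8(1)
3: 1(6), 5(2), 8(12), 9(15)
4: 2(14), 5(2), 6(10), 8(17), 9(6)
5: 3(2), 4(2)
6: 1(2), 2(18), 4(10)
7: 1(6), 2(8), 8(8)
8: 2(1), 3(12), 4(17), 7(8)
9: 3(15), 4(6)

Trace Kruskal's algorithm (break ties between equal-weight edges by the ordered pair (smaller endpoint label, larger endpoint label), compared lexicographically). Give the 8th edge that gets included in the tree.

Kruskal's algorithm — process edges by increasing weight (ties by edge label):
2—8 (1): add — endpoints in different components.
1—6 (2): add — endpoints in different components.
3—5 (2): add — endpoints in different components.
4—5 (2): add — endpoints in different components.
1—3 (6): add — endpoints in different components.
1—7 (6): add — endpoints in different components.
4—9 (6): add — endpoints in different components.
2—7 (8): add — endpoints in different components.
The 8th edge added is 2—7.

2-7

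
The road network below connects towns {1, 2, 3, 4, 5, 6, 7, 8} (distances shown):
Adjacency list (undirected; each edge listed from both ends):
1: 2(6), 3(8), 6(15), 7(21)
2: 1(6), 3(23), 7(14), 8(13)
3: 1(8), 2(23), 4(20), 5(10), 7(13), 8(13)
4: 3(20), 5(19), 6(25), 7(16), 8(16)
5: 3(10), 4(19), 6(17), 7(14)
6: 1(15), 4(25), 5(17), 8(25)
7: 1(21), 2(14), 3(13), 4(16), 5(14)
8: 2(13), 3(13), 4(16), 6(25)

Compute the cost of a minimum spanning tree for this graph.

81

Prim, starting at 6.
Step 1: cheapest edge leaving the tree is 1 6 (15); add 1.
Step 2: cheapest edge leaving the tree is 1 2 (6); add 2.
Step 3: cheapest edge leaving the tree is 1 3 (8); add 3.
Step 4: cheapest edge leaving the tree is 3 5 (10); add 5.
Step 5: cheapest edge leaving the tree is 3 7 (13); add 7.
Step 6: cheapest edge leaving the tree is 2 8 (13); add 8.
Step 7: cheapest edge leaving the tree is 4 7 (16); add 4.
MST edges: 1 6, 1 2, 1 3, 3 5, 3 7, 2 8, 4 7; total weight 15+6+8+10+13+13+16 = 81.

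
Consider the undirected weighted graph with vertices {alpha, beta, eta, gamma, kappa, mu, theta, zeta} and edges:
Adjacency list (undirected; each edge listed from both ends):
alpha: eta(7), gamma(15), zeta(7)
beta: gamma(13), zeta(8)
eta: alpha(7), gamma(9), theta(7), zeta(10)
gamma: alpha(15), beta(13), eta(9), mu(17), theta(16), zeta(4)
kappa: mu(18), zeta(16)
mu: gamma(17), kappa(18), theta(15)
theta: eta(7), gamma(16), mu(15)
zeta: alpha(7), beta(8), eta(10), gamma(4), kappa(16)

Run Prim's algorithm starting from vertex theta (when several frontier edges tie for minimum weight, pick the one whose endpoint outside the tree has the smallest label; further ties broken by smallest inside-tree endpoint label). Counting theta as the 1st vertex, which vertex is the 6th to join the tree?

Prim's algorithm from theta:
Step 1: cheapest edge leaving the tree is eta theta (7); add eta.
Step 2: cheapest edge leaving the tree is alpha eta (7); add alpha.
Step 3: cheapest edge leaving the tree is alpha zeta (7); add zeta.
Step 4: cheapest edge leaving the tree is gamma zeta (4); add gamma.
Step 5: cheapest edge leaving the tree is beta zeta (8); add beta.
Step 6: cheapest edge leaving the tree is mu theta (15); add mu.
Step 7: cheapest edge leaving the tree is kappa zeta (16); add kappa.
Vertex order: theta, eta, alpha, zeta, gamma, beta, mu, kappa. The 6th vertex is beta.

beta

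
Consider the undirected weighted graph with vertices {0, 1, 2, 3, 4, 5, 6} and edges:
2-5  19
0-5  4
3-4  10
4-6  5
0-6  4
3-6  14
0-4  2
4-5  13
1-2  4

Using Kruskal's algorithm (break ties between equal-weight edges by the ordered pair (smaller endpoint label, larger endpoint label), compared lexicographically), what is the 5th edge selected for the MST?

3-4

Kruskal's algorithm — process edges by increasing weight (ties by edge label):
0-4 (2): add. Components now {0,4} {1} {2} {3} {5} {6}
0-5 (4): add. Components now {0,4,5} {1} {2} {3} {6}
0-6 (4): add. Components now {0,4,5,6} {1} {2} {3}
1-2 (4): add. Components now {0,4,5,6} {1,2} {3}
4-6 (5): skip — 4 and 6 already connected.
3-4 (10): add. Components now {0,3,4,5,6} {1,2}
4-5 (13): skip — 4 and 5 already connected.
3-6 (14): skip — 3 and 6 already connected.
2-5 (19): add. Components now {0,1,2,3,4,5,6}
The 5th edge added is 3-4.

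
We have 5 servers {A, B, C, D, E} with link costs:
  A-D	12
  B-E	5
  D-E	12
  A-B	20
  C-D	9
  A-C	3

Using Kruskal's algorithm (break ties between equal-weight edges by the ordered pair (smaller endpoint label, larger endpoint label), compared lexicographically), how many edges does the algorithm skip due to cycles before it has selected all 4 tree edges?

1

Kruskal's algorithm — process edges by increasing weight (ties by edge label):
A-C (3): add — endpoints in different components.
B-E (5): add — endpoints in different components.
C-D (9): add — endpoints in different components.
A-D (12): skip — A and D already connected.
D-E (12): add — endpoints in different components.
Edges rejected before the tree was complete: 1.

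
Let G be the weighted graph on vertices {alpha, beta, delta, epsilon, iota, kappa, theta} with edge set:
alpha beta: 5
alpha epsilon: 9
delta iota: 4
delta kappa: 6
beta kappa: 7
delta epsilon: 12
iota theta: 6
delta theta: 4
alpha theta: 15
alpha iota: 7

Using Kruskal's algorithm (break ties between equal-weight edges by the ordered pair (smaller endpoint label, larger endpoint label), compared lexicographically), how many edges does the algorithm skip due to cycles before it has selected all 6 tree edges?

2

Kruskal's algorithm — process edges by increasing weight (ties by edge label):
delta iota (4): add — endpoints in different components.
delta theta (4): add — endpoints in different components.
alpha beta (5): add — endpoints in different components.
delta kappa (6): add — endpoints in different components.
iota theta (6): skip — iota and theta already connected.
alpha iota (7): add — endpoints in different components.
beta kappa (7): skip — kappa and beta already connected.
alpha epsilon (9): add — endpoints in different components.
Edges rejected before the tree was complete: 2.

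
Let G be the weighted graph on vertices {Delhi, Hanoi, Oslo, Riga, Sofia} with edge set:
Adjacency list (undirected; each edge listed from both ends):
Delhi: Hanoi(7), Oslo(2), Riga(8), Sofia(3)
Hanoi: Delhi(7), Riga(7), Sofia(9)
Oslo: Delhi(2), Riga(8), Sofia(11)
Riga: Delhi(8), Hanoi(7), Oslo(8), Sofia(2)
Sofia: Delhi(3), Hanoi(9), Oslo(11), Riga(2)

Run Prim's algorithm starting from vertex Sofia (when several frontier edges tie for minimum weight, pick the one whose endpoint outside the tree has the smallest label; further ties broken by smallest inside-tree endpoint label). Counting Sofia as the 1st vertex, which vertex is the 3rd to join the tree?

Delhi

Grow the tree from Sofia using Prim:
Step 1: frontier [Riga–Sofia 2, Delhi–Sofia 3, Hanoi–Sofia 9, Oslo–Sofia 11] → take Riga–Sofia (2); add Riga.
Step 2: frontier [Hanoi–Riga 7, Delhi–Riga 8, Oslo–Riga 8, Delhi–Sofia 3, Hanoi–Sofia 9, Oslo–Sofia 11] → take Delhi–Sofia (3); add Delhi.
Step 3: frontier [Delhi–Oslo 2, Delhi–Hanoi 7, Hanoi–Riga 7, Oslo–Riga 8, Hanoi–Sofia 9, Oslo–Sofia 11] → take Delhi–Oslo (2); add Oslo.
Step 4: frontier [Delhi–Hanoi 7, Hanoi–Riga 7, Hanoi–Sofia 9] → take Delhi–Hanoi (7); add Hanoi.
Vertex order: Sofia, Riga, Delhi, Oslo, Hanoi. The 3rd vertex is Delhi.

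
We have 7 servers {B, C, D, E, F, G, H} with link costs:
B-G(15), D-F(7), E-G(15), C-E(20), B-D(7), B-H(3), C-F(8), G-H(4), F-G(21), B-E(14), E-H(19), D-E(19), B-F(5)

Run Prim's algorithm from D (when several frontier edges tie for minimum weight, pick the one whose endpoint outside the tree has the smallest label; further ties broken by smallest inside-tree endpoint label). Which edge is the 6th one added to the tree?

Prim, starting at D.
Step 1: frontier [B-D 7, D-F 7, D-E 19] → take B-D (7); add B.
Step 2: frontier [B-H 3, B-F 5, B-E 14, B-G 15, D-F 7, D-E 19] → take B-H (3); add H.
Step 3: frontier [B-F 5, B-E 14, B-G 15, D-F 7, D-E 19, G-H 4, E-H 19] → take G-H (4); add G.
Step 4: frontier [B-F 5, B-E 14, D-F 7, D-E 19, E-G 15, F-G 21, E-H 19] → take B-F (5); add F.
Step 5: frontier [B-E 14, D-E 19, C-F 8, E-G 15, E-H 19] → take C-F (8); add C.
Step 6: frontier [B-E 14, C-E 20, D-E 19, E-G 15, E-H 19] → take B-E (14); add E.
The 6th edge added is B-E.

B-E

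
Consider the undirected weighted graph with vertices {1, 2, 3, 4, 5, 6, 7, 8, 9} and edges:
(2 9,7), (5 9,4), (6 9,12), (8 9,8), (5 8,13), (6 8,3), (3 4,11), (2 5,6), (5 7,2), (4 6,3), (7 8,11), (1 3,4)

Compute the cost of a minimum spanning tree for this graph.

41

Sort edges by weight, then run Kruskal:
5 7 (2): add — endpoints in different components.
4 6 (3): add — endpoints in different components.
6 8 (3): add — endpoints in different components.
1 3 (4): add — endpoints in different components.
5 9 (4): add — endpoints in different components.
2 5 (6): add — endpoints in different components.
2 9 (7): skip — 2 and 9 already connected.
8 9 (8): add — endpoints in different components.
3 4 (11): add — endpoints in different components.
MST edges: 5 7, 4 6, 6 8, 1 3, 5 9, 2 5, 8 9, 3 4; total weight 2+3+3+4+4+6+8+11 = 41.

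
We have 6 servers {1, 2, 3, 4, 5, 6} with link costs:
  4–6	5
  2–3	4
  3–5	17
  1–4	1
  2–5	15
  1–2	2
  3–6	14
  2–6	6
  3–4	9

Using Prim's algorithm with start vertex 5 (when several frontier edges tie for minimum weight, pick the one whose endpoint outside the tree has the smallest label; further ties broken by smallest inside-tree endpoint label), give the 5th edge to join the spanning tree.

Grow the tree from 5 using Prim:
Step 1: cheapest edge leaving the tree is 2–5 (15); add 2.
Step 2: cheapest edge leaving the tree is 1–2 (2); add 1.
Step 3: cheapest edge leaving the tree is 1–4 (1); add 4.
Step 4: cheapest edge leaving the tree is 2–3 (4); add 3.
Step 5: cheapest edge leaving the tree is 4–6 (5); add 6.
The 5th edge added is 4–6.

4-6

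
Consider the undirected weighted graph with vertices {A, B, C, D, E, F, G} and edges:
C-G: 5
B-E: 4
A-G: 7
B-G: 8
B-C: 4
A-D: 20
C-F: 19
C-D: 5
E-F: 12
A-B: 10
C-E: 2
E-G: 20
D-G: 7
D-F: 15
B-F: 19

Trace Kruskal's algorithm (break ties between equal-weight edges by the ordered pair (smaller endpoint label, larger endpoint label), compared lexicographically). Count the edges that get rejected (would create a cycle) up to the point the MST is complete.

4

Kruskal: consider edges lightest-first.
C-E (2): add — endpoints in different components.
B-C (4): add — endpoints in different components.
B-E (4): skip — B and E already connected.
C-D (5): add — endpoints in different components.
C-G (5): add — endpoints in different components.
A-G (7): add — endpoints in different components.
D-G (7): skip — D and G already connected.
B-G (8): skip — B and G already connected.
A-B (10): skip — A and B already connected.
E-F (12): add — endpoints in different components.
Edges rejected before the tree was complete: 4.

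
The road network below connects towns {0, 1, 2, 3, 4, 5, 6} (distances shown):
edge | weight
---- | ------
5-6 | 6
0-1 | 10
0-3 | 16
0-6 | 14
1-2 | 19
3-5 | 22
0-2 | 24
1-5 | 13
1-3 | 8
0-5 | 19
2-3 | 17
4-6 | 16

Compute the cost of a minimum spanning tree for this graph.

Sort edges by weight, then run Kruskal:
5-6 (6): add. Components now {0} {1} {2} {3} {4} {5,6}
1-3 (8): add. Components now {0} {1,3} {2} {4} {5,6}
0-1 (10): add. Components now {0,1,3} {2} {4} {5,6}
1-5 (13): add. Components now {0,1,3,5,6} {2} {4}
0-6 (14): skip — 0 and 6 already connected.
0-3 (16): skip — 0 and 3 already connected.
4-6 (16): add. Components now {0,1,3,4,5,6} {2}
2-3 (17): add. Components now {0,1,2,3,4,5,6}
MST edges: 5-6, 1-3, 0-1, 1-5, 4-6, 2-3; total weight 6+8+10+13+16+17 = 70.

70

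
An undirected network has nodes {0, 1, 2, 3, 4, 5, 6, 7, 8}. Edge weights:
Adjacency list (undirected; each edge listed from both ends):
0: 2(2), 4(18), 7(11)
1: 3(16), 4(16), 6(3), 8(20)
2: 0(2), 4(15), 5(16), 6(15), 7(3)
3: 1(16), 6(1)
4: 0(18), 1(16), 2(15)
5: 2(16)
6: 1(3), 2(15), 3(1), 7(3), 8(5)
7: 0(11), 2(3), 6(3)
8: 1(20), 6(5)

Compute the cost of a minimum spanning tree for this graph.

48

Kruskal's algorithm — process edges by increasing weight (ties by edge label):
3 6 (1): add — endpoints in different components.
0 2 (2): add — endpoints in different components.
1 6 (3): add — endpoints in different components.
2 7 (3): add — endpoints in different components.
6 7 (3): add — endpoints in different components.
6 8 (5): add — endpoints in different components.
0 7 (11): skip — 0 and 7 already connected.
2 4 (15): add — endpoints in different components.
2 6 (15): skip — 2 and 6 already connected.
1 3 (16): skip — 1 and 3 already connected.
1 4 (16): skip — 1 and 4 already connected.
2 5 (16): add — endpoints in different components.
MST edges: 3 6, 0 2, 1 6, 2 7, 6 7, 6 8, 2 4, 2 5; total weight 1+2+3+3+3+5+15+16 = 48.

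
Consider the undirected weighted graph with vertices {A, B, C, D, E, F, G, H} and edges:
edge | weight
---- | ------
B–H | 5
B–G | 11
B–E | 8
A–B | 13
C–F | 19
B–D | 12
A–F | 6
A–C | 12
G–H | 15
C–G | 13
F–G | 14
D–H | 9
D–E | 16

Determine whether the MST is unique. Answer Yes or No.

Sort edges by weight, then run Kruskal:
B–H (5): add — endpoints in different components.
A–F (6): add — endpoints in different components.
B–E (8): add — endpoints in different components.
D–H (9): add — endpoints in different components.
B–G (11): add — endpoints in different components.
A–C (12): add — endpoints in different components.
B–D (12): skip — B and D already connected.
A–B (13): add — endpoints in different components.
Non-tree edge C–G has weight 13, equal to the heaviest edge on its tree cycle — swapping gives another MST of the same weight. Not unique.

No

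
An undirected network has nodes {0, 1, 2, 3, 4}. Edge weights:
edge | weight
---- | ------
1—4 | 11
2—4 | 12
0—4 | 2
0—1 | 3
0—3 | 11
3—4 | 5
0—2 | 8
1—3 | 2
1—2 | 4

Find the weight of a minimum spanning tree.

Sort edges by weight, then run Kruskal:
0—4 (2): add. Components now {0,4} {1} {2} {3}
1—3 (2): add. Components now {0,4} {1,3} {2}
0—1 (3): add. Components now {0,1,3,4} {2}
1—2 (4): add. Components now {0,1,2,3,4}
MST edges: 0—4, 1—3, 0—1, 1—2; total weight 2+2+3+4 = 11.

11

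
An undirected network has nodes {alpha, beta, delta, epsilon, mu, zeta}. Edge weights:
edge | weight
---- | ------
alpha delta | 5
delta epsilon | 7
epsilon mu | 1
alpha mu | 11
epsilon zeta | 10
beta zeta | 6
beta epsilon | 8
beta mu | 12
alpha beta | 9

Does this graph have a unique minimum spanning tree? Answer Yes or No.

Kruskal: consider edges lightest-first.
epsilon mu (1): add. Components now {zeta} {delta} {alpha} {epsilon,mu} {beta}
alpha delta (5): add. Components now {zeta} {alpha,delta} {epsilon,mu} {beta}
beta zeta (6): add. Components now {beta,zeta} {alpha,delta} {epsilon,mu}
delta epsilon (7): add. Components now {beta,zeta} {alpha,delta,epsilon,mu}
beta epsilon (8): add. Components now {alpha,beta,delta,epsilon,mu,zeta}
Every non-tree edge has weight strictly greater than the heaviest edge on the tree path between its endpoints, so the MST is unique.

Yes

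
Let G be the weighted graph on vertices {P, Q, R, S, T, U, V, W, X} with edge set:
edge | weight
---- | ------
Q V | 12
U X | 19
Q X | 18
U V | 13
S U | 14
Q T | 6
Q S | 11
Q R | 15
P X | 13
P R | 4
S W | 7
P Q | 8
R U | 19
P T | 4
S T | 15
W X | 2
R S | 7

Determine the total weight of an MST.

Kruskal: consider edges lightest-first.
W X (2): add — endpoints in different components.
P R (4): add — endpoints in different components.
P T (4): add — endpoints in different components.
Q T (6): add — endpoints in different components.
R S (7): add — endpoints in different components.
S W (7): add — endpoints in different components.
P Q (8): skip — Q and P already connected.
Q S (11): skip — Q and S already connected.
Q V (12): add — endpoints in different components.
P X (13): skip — X and P already connected.
U V (13): add — endpoints in different components.
MST edges: W X, P R, P T, Q T, R S, S W, Q V, U V; total weight 2+4+4+6+7+7+12+13 = 55.

55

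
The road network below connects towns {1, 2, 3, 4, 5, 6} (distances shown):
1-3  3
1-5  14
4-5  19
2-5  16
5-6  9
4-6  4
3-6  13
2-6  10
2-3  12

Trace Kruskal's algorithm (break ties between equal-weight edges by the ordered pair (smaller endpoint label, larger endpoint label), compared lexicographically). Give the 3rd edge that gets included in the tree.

5-6

Sort edges by weight, then run Kruskal:
1-3 (3): add. Components now {1,3} {2} {4} {5} {6}
4-6 (4): add. Components now {1,3} {2} {4,6} {5}
5-6 (9): add. Components now {1,3} {2} {4,5,6}
2-6 (10): add. Components now {1,3} {2,4,5,6}
2-3 (12): add. Components now {1,2,3,4,5,6}
The 3rd edge added is 5-6.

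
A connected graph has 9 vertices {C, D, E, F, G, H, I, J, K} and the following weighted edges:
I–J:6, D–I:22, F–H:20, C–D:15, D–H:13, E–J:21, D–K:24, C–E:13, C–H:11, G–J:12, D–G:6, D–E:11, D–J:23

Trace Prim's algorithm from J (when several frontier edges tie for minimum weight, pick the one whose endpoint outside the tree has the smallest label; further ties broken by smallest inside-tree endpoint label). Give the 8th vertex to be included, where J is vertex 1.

F

Prim, starting at J.
Step 1: cheapest edge leaving the tree is I–J (6); add I.
Step 2: cheapest edge leaving the tree is G–J (12); add G.
Step 3: cheapest edge leaving the tree is D–G (6); add D.
Step 4: cheapest edge leaving the tree is D–E (11); add E.
Step 5: cheapest edge leaving the tree is C–E (13); add C.
Step 6: cheapest edge leaving the tree is C–H (11); add H.
Step 7: cheapest edge leaving the tree is F–H (20); add F.
Step 8: cheapest edge leaving the tree is D–K (24); add K.
Vertex order: J, I, G, D, E, C, H, F, K. The 8th vertex is F.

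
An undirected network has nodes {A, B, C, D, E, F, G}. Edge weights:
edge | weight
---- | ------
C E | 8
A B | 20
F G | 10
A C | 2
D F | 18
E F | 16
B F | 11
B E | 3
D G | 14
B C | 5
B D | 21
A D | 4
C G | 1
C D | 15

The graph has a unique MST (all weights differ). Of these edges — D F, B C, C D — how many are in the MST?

1

Kruskal: consider edges lightest-first.
C G (1): add — endpoints in different components.
A C (2): add — endpoints in different components.
B E (3): add — endpoints in different components.
A D (4): add — endpoints in different components.
B C (5): add — endpoints in different components.
C E (8): skip — C and E already connected.
F G (10): add — endpoints in different components.
MST edge set: {C G, A C, B E, A D, B C, F G}.
Of the listed edges, {B C} are in the MST → 1.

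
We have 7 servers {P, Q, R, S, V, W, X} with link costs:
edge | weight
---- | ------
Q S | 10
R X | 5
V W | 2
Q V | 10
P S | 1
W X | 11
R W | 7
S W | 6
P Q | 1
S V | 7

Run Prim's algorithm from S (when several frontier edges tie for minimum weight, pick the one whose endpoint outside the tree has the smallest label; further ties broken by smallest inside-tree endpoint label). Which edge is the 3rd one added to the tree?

S-W

Grow the tree from S using Prim:
Step 1: cheapest edge leaving the tree is P S (1); add P.
Step 2: cheapest edge leaving the tree is P Q (1); add Q.
Step 3: cheapest edge leaving the tree is S W (6); add W.
Step 4: cheapest edge leaving the tree is V W (2); add V.
Step 5: cheapest edge leaving the tree is R W (7); add R.
Step 6: cheapest edge leaving the tree is R X (5); add X.
The 3rd edge added is S W.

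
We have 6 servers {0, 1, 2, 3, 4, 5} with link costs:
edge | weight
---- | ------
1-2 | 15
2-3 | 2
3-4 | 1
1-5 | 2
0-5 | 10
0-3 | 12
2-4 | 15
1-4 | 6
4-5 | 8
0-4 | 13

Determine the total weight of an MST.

Grow the tree from 0 using Prim:
Step 1: frontier [0-5 10, 0-3 12, 0-4 13] → take 0-5 (10); add 5.
Step 2: frontier [0-3 12, 0-4 13, 1-5 2, 4-5 8] → take 1-5 (2); add 1.
Step 3: frontier [0-3 12, 0-4 13, 1-4 6, 1-2 15, 4-5 8] → take 1-4 (6); add 4.
Step 4: frontier [0-3 12, 1-2 15, 3-4 1, 2-4 15] → take 3-4 (1); add 3.
Step 5: frontier [1-2 15, 2-3 2, 2-4 15] → take 2-3 (2); add 2.
MST edges: 0-5, 1-5, 1-4, 3-4, 2-3; total weight 10+2+6+1+2 = 21.

21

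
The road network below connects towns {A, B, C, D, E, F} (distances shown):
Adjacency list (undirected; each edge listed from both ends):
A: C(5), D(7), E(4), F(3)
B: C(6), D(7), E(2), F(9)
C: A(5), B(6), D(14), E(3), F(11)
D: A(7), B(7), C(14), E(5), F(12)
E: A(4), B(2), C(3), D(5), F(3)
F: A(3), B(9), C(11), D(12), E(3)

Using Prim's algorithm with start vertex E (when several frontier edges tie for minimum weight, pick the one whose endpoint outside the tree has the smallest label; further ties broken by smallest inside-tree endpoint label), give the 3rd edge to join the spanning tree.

Prim's algorithm from E:
Step 1: cheapest edge leaving the tree is B E (2); add B.
Step 2: cheapest edge leaving the tree is C E (3); add C.
Step 3: cheapest edge leaving the tree is E F (3); add F.
Step 4: cheapest edge leaving the tree is A F (3); add A.
Step 5: cheapest edge leaving the tree is D E (5); add D.
The 3rd edge added is E F.

E-F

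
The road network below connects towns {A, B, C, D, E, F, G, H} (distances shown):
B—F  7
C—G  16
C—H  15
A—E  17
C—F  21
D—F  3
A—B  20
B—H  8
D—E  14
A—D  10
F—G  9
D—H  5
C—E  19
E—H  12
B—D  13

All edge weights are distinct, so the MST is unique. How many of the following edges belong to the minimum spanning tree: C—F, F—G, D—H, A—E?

Sort edges by weight, then run Kruskal:
D—F (3): add — endpoints in different components.
D—H (5): add — endpoints in different components.
B—F (7): add — endpoints in different components.
B—H (8): skip — B and H already connected.
F—G (9): add — endpoints in different components.
A—D (10): add — endpoints in different components.
E—H (12): add — endpoints in different components.
B—D (13): skip — B and D already connected.
D—E (14): skip — D and E already connected.
C—H (15): add — endpoints in different components.
MST edge set: {D—F, D—H, B—F, F—G, A—D, E—H, C—H}.
Of the listed edges, {F—G, D—H} are in the MST → 2.

2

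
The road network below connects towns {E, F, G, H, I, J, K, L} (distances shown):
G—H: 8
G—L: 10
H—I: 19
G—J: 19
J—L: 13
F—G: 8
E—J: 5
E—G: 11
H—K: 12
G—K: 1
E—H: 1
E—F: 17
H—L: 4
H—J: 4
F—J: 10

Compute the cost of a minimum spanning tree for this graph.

45

Sort edges by weight, then run Kruskal:
E—H (1): add — endpoints in different components.
G—K (1): add — endpoints in different components.
H—J (4): add — endpoints in different components.
H—L (4): add — endpoints in different components.
E—J (5): skip — E and J already connected.
F—G (8): add — endpoints in different components.
G—H (8): add — endpoints in different components.
F—J (10): skip — F and J already connected.
G—L (10): skip — G and L already connected.
E—G (11): skip — E and G already connected.
H—K (12): skip — H and K already connected.
J—L (13): skip — J and L already connected.
E—F (17): skip — E and F already connected.
G—J (19): skip — G and J already connected.
H—I (19): add — endpoints in different components.
MST edges: E—H, G—K, H—J, H—L, F—G, G—H, H—I; total weight 1+1+4+4+8+8+19 = 45.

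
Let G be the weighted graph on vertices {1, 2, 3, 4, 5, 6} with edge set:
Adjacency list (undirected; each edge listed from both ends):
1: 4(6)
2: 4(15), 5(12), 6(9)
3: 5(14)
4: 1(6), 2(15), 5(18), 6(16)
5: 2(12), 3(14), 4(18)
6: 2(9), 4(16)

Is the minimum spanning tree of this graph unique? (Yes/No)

Yes

Kruskal: consider edges lightest-first.
1-4 (6): add — endpoints in different components.
2-6 (9): add — endpoints in different components.
2-5 (12): add — endpoints in different components.
3-5 (14): add — endpoints in different components.
2-4 (15): add — endpoints in different components.
Every non-tree edge has weight strictly greater than the heaviest edge on the tree path between its endpoints, so the MST is unique.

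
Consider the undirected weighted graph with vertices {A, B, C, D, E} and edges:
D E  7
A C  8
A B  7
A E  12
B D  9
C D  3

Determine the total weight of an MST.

25

Prim, starting at B.
Step 1: frontier [A B 7, B D 9] → take A B (7); add A.
Step 2: frontier [A C 8, A E 12, B D 9] → take A C (8); add C.
Step 3: frontier [A E 12, B D 9, C D 3] → take C D (3); add D.
Step 4: frontier [A E 12, D E 7] → take D E (7); add E.
MST edges: A B, A C, C D, D E; total weight 7+8+3+7 = 25.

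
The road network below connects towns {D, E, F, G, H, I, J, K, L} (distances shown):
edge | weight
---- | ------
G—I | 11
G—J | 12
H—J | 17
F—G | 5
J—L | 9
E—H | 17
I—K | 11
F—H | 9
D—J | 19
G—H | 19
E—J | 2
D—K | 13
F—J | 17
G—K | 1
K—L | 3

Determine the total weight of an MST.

53

Grow the tree from I using Prim:
Step 1: cheapest edge leaving the tree is G—I (11); add G.
Step 2: cheapest edge leaving the tree is G—K (1); add K.
Step 3: cheapest edge leaving the tree is K—L (3); add L.
Step 4: cheapest edge leaving the tree is F—G (5); add F.
Step 5: cheapest edge leaving the tree is F—H (9); add H.
Step 6: cheapest edge leaving the tree is J—L (9); add J.
Step 7: cheapest edge leaving the tree is E—J (2); add E.
Step 8: cheapest edge leaving the tree is D—K (13); add D.
MST edges: G—I, G—K, K—L, F—G, F—H, J—L, E—J, D—K; total weight 11+1+3+5+9+9+2+13 = 53.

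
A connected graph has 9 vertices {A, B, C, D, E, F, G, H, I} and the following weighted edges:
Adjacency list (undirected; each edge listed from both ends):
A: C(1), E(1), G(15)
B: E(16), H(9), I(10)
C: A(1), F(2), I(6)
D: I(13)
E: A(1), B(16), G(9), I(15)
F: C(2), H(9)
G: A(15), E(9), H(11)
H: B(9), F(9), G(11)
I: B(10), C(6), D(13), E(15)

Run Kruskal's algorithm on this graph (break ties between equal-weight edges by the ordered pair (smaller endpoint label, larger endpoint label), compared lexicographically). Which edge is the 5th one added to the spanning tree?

Sort edges by weight, then run Kruskal:
A-C (1): add — endpoints in different components.
A-E (1): add — endpoints in different components.
C-F (2): add — endpoints in different components.
C-I (6): add — endpoints in different components.
B-H (9): add — endpoints in different components.
E-G (9): add — endpoints in different components.
F-H (9): add — endpoints in different components.
B-I (10): skip — B and I already connected.
G-H (11): skip — G and H already connected.
D-I (13): add — endpoints in different components.
The 5th edge added is B-H.

B-H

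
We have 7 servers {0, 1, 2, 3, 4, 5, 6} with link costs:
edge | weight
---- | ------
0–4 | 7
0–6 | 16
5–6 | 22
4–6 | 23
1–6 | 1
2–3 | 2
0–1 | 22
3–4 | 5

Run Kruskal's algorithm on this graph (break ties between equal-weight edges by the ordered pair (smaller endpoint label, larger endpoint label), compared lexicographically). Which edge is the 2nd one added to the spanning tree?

2-3

Sort edges by weight, then run Kruskal:
1–6 (1): add — endpoints in different components.
2–3 (2): add — endpoints in different components.
3–4 (5): add — endpoints in different components.
0–4 (7): add — endpoints in different components.
0–6 (16): add — endpoints in different components.
0–1 (22): skip — 0 and 1 already connected.
5–6 (22): add — endpoints in different components.
The 2nd edge added is 2–3.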